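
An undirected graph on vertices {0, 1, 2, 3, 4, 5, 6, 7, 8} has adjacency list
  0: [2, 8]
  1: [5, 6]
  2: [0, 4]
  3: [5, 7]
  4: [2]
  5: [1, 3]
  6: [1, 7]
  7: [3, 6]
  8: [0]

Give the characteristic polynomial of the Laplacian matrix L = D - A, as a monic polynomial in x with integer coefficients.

With the vertex order [0, 1, 2, 3, 4, 5, 6, 7, 8], the degrees are [2, 2, 2, 2, 1, 2, 2, 2, 1], giving D = diag(2, 2, 2, 2, 1, 2, 2, 2, 1) and L = D - A. Computing det(xI - L) by cofactor expansion (or equivalently via sum-over-permutations) gives x^9 - 16x^8 + 105x^7 - 364x^6 + 715x^5 - 790x^4 + 450x^3 - 100x^2. Since p(0) = det(-L) = 0, x divides p(x).

x^9 - 16x^8 + 105x^7 - 364x^6 + 715x^5 - 790x^4 + 450x^3 - 100x^2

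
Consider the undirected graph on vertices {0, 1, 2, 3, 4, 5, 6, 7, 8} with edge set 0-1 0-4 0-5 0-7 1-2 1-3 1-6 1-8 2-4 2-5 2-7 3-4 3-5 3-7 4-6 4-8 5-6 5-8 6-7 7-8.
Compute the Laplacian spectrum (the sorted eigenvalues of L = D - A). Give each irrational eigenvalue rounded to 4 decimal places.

Reading degrees in the order [0, 1, 2, 3, 4, 5, 6, 7, 8] gives [4, 5, 4, 4, 5, 5, 4, 5, 4]; set D = diag(4, 5, 4, 4, 5, 5, 4, 5, 4) and form L = D - A. The multiplicity of 0 as a Laplacian eigenvalue equals the number of connected components. The single zero eigenvalue shows the graph is connected. The largest eigenvalue, 9, is at most the vertex count 9.

[0, 4, 4, 4, 4, 5, 5, 5, 9]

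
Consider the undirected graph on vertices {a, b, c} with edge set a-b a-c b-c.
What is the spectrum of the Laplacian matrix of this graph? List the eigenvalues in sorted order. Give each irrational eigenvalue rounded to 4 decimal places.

Reading degrees in the order [a, b, c] gives [2, 2, 2]; set D = diag(2, 2, 2) and form L = D - A. Diagonalising L (or applying a numerical eigensolver to the 3x3 matrix) gives the spectrum above. The eigenvalues sum to 6, which equals trace(L) = 2|E|.

[0, 3, 3]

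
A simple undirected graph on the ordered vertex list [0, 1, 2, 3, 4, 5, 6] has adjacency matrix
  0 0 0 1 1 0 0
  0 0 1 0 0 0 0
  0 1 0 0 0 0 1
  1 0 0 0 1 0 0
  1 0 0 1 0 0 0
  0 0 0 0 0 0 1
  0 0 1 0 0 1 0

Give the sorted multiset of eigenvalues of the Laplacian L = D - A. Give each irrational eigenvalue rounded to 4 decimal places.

With the vertex order [0, 1, 2, 3, 4, 5, 6], the degrees are [2, 1, 2, 2, 2, 1, 2], giving D = diag(2, 1, 2, 2, 2, 1, 2) and L = D - A. Since every row of L sums to 0, the all-ones vector is in the kernel and 0 is an eigenvalue. The 2 zero eigenvalues correspond to the 2 connected components. The largest eigenvalue, 3.4142, is at most the vertex count 7. There are 2 zeros in the spectrum, matching the 2 components.

[0, 0, 0.5858, 2, 3, 3, 3.4142]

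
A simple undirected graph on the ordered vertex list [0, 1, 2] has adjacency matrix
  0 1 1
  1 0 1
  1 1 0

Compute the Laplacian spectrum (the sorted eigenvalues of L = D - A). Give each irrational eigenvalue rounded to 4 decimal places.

[0, 3, 3]

Reading degrees in the order [0, 1, 2] gives [2, 2, 2]; set D = diag(2, 2, 2) and form L = D - A. L is symmetric positive semidefinite, so every eigenvalue is real and nonnegative. The eigenvalues sum to 6, which equals trace(L) = 2|E|.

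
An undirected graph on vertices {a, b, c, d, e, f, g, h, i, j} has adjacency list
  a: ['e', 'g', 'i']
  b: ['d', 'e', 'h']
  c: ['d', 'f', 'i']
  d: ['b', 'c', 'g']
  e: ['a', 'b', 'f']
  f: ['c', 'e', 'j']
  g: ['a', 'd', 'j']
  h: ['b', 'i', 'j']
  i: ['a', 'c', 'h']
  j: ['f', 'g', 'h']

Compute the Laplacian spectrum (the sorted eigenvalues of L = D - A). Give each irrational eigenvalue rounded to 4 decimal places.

Each diagonal entry of L is the vertex degree and each off-diagonal entry is -1 where an edge is present, 0 otherwise; in the order [a, b, c, d, e, f, g, h, i, j] the diagonal is [3, 3, 3, 3, 3, 3, 3, 3, 3, 3]. Diagonalising L (or applying a numerical eigensolver to the 10x10 matrix) gives the spectrum above.

[0, 2, 2, 2, 2, 2, 5, 5, 5, 5]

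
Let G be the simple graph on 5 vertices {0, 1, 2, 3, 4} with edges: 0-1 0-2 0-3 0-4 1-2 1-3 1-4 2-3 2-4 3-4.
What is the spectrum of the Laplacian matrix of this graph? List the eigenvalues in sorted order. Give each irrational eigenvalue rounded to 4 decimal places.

Reading degrees in the order [0, 1, 2, 3, 4] gives [4, 4, 4, 4, 4]; set D = diag(4, 4, 4, 4, 4) and form L = D - A. Since every row of L sums to 0, the all-ones vector is in the kernel and 0 is an eigenvalue. There is one zero in the spectrum, matching the 1 component. By the matrix-tree theorem the graph has (1/5) * product of the nonzero eigenvalues = 125 spanning trees.

[0, 5, 5, 5, 5]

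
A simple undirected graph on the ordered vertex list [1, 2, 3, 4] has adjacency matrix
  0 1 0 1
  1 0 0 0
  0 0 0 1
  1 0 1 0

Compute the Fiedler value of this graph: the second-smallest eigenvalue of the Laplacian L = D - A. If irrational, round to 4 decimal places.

0.5858

With the vertex order [1, 2, 3, 4], the degrees are [2, 1, 1, 2], giving D = diag(2, 1, 1, 2) and L = D - A. The smallest Laplacian eigenvalue is always 0. The next one, lambda_2 = 0.5858, measures how hard the graph is to disconnect: larger values mean better connectivity. There is one zero in the spectrum, matching the 1 component.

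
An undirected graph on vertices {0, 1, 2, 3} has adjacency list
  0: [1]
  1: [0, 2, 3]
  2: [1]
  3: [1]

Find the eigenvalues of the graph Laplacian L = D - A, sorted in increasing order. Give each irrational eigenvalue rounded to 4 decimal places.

[0, 1, 1, 4]

Reading degrees in the order [0, 1, 2, 3] gives [1, 3, 1, 1]; set D = diag(1, 3, 1, 1) and form L = D - A. L is symmetric positive semidefinite, so every eigenvalue is real and nonnegative. The single zero eigenvalue shows the graph is connected.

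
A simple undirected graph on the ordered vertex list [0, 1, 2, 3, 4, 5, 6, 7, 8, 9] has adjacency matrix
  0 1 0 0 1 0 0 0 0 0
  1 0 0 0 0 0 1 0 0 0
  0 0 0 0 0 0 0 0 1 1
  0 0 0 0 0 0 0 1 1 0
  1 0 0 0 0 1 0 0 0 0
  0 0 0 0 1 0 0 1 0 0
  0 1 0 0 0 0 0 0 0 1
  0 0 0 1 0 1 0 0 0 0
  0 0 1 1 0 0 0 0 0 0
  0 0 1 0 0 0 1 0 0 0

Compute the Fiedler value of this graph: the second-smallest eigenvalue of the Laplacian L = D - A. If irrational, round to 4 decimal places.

Each diagonal entry of L is the vertex degree and each off-diagonal entry is -1 where an edge is present, 0 otherwise; in the order [0, 1, 2, 3, 4, 5, 6, 7, 8, 9] the diagonal is [2, 2, 2, 2, 2, 2, 2, 2, 2, 2]. Computing the eigenvalues of L and sorting gives [0, 0.3820, 0.3820, 1.3820, 1.3820, 2.6180, 2.6180, 3.6180, 3.6180, 4]. The Fiedler value lambda_2 = 0.3820 is strictly positive, so the graph is connected. The largest eigenvalue, 4, is at most the vertex count 10. The eigenvalues sum to 20, which equals trace(L) = 2|E|.

0.3820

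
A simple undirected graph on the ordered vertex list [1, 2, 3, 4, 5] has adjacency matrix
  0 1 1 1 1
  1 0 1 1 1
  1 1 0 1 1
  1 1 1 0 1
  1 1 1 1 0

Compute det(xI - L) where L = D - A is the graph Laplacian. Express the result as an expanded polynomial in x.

With the vertex order [1, 2, 3, 4, 5], the degrees are [4, 4, 4, 4, 4], giving D = diag(4, 4, 4, 4, 4) and L = D - A. Computing det(xI - L) by cofactor expansion (or equivalently via sum-over-permutations) gives x^5 - 20x^4 + 150x^3 - 500x^2 + 625x. Since p(0) = det(-L) = 0, x divides p(x). There is one zero in the spectrum, matching the 1 component. The largest eigenvalue, 5, is at most the vertex count 5.

x^5 - 20x^4 + 150x^3 - 500x^2 + 625x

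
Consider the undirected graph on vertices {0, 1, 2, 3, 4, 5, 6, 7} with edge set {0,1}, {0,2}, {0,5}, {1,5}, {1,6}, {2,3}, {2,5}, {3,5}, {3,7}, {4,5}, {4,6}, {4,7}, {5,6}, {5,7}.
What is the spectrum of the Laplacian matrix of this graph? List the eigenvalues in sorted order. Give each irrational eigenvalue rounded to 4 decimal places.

[0, 1.7530, 1.7530, 3.4450, 3.4450, 4.8019, 4.8019, 8]

With the vertex order [0, 1, 2, 3, 4, 5, 6, 7], the degrees are [3, 3, 3, 3, 3, 7, 3, 3], giving D = diag(3, 3, 3, 3, 3, 7, 3, 3) and L = D - A. The multiplicity of 0 as a Laplacian eigenvalue equals the number of connected components. There is one zero in the spectrum, matching the 1 component.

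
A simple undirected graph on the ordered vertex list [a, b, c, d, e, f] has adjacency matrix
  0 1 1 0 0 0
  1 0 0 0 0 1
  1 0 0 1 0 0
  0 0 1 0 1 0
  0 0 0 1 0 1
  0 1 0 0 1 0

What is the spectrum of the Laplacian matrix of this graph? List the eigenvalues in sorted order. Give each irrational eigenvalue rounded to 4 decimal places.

Each diagonal entry of L is the vertex degree and each off-diagonal entry is -1 where an edge is present, 0 otherwise; in the order [a, b, c, d, e, f] the diagonal is [2, 2, 2, 2, 2, 2]. Since every row of L sums to 0, the all-ones vector is in the kernel and 0 is an eigenvalue. The largest eigenvalue, 4, is at most the vertex count 6.

[0, 1, 1, 3, 3, 4]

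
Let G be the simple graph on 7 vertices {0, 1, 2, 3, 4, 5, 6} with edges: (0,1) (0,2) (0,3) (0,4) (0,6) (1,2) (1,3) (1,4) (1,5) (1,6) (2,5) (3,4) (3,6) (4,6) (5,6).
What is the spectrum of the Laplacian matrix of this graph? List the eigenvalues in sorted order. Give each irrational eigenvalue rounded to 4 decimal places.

Each diagonal entry of L is the vertex degree and each off-diagonal entry is -1 where an edge is present, 0 otherwise; in the order [0, 1, 2, 3, 4, 5, 6] the diagonal is [5, 6, 3, 4, 4, 3, 5]. L is symmetric positive semidefinite, so every eigenvalue is real and nonnegative. By the matrix-tree theorem the graph has (1/7) * product of the nonzero eigenvalues = 1495 spanning trees. The largest eigenvalue, 7, is at most the vertex count 7.

[0, 2.2679, 3.5858, 5, 5.7321, 6.4142, 7]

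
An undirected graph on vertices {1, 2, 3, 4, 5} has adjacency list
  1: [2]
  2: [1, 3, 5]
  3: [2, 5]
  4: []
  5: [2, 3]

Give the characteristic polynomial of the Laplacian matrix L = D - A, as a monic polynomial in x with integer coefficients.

With the vertex order [1, 2, 3, 4, 5], the degrees are [1, 3, 2, 0, 2], giving D = diag(1, 3, 2, 0, 2) and L = D - A. The eigenvalues of L are [0, 0, 1, 3, 4]; the characteristic polynomial is the product of (x - lambda_i), which multiplies out to x^5 - 8x^4 + 19x^3 - 12x^2. The coefficient of x^4 equals -trace(L) = -8, matching the sum of degrees. The largest eigenvalue, 4, is at most the vertex count 5.

x^5 - 8x^4 + 19x^3 - 12x^2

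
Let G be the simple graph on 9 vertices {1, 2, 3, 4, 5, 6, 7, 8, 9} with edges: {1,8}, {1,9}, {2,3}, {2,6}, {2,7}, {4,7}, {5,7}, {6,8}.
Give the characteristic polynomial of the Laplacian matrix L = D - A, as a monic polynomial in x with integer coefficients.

x^9 - 16x^8 + 103x^7 - 344x^6 + 642x^5 - 674x^4 + 381x^3 - 102x^2 + 9x

With the vertex order [1, 2, 3, 4, 5, 6, 7, 8, 9], the degrees are [2, 3, 1, 1, 1, 2, 3, 2, 1], giving D = diag(2, 3, 1, 1, 1, 2, 3, 2, 1) and L = D - A. Computing det(xI - L) by cofactor expansion (or equivalently via sum-over-permutations) gives x^9 - 16x^8 + 103x^7 - 344x^6 + 642x^5 - 674x^4 + 381x^3 - 102x^2 + 9x. The constant term is 0 because L is singular (the all-ones vector lies in its kernel). The eigenvalues sum to 16, which equals trace(L) = 2|E|.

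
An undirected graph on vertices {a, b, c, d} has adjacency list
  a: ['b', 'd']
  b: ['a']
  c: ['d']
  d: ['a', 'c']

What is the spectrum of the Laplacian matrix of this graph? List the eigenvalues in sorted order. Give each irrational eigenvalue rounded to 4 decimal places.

[0, 0.5858, 2, 3.4142]

Each diagonal entry of L is the vertex degree and each off-diagonal entry is -1 where an edge is present, 0 otherwise; in the order [a, b, c, d] the diagonal is [2, 1, 1, 2]. The multiplicity of 0 as a Laplacian eigenvalue equals the number of connected components. By the matrix-tree theorem the graph has (1/4) * product of the nonzero eigenvalues = 1 spanning tree.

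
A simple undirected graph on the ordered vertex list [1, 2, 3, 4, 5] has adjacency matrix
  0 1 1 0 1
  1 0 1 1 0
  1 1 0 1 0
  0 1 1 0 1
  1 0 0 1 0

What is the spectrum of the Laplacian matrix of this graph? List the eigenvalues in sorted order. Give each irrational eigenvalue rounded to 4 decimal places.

Reading degrees in the order [1, 2, 3, 4, 5] gives [3, 3, 3, 3, 2]; set D = diag(3, 3, 3, 3, 2) and form L = D - A. The multiplicity of 0 as a Laplacian eigenvalue equals the number of connected components. The single zero eigenvalue shows the graph is connected.

[0, 2, 3, 4, 5]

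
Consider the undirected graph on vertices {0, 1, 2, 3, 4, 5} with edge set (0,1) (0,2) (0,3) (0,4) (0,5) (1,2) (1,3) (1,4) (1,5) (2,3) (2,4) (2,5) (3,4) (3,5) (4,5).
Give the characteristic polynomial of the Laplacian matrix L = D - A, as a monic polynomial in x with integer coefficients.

x^6 - 30x^5 + 360x^4 - 2160x^3 + 6480x^2 - 7776x

With the vertex order [0, 1, 2, 3, 4, 5], the degrees are [5, 5, 5, 5, 5, 5], giving D = diag(5, 5, 5, 5, 5, 5) and L = D - A. Computing det(xI - L) by cofactor expansion (or equivalently via sum-over-permutations) gives x^6 - 30x^5 + 360x^4 - 2160x^3 + 6480x^2 - 7776x. The constant term is 0 because L is singular (the all-ones vector lies in its kernel).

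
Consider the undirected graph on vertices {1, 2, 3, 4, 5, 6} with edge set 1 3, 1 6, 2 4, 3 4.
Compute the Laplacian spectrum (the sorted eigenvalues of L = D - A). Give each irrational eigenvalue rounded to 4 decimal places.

Reading degrees in the order [1, 2, 3, 4, 5, 6] gives [2, 1, 2, 2, 0, 1]; set D = diag(2, 1, 2, 2, 0, 1) and form L = D - A. The multiplicity of 0 as a Laplacian eigenvalue equals the number of connected components. The 2 zero eigenvalues correspond to the 2 connected components. There are 2 zeros in the spectrum, matching the 2 components.

[0, 0, 0.3820, 1.3820, 2.6180, 3.6180]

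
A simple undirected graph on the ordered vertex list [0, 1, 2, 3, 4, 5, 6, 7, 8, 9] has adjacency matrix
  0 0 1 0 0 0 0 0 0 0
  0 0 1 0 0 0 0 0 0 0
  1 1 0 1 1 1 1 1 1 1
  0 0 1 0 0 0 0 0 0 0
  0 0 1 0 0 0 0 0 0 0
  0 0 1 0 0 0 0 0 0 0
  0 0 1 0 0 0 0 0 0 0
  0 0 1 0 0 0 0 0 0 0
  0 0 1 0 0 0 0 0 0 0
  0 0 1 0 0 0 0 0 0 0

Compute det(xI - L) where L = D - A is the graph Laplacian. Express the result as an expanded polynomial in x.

x^10 - 18x^9 + 108x^8 - 336x^7 + 630x^6 - 756x^5 + 588x^4 - 288x^3 + 81x^2 - 10x

Each diagonal entry of L is the vertex degree and each off-diagonal entry is -1 where an edge is present, 0 otherwise; in the order [0, 1, 2, 3, 4, 5, 6, 7, 8, 9] the diagonal is [1, 1, 9, 1, 1, 1, 1, 1, 1, 1]. Computing det(xI - L) by cofactor expansion (or equivalently via sum-over-permutations) gives x^10 - 18x^9 + 108x^8 - 336x^7 + 630x^6 - 756x^5 + 588x^4 - 288x^3 + 81x^2 - 10x. The constant term is 0 because L is singular (the all-ones vector lies in its kernel). The largest eigenvalue, 10, is at most the vertex count 10.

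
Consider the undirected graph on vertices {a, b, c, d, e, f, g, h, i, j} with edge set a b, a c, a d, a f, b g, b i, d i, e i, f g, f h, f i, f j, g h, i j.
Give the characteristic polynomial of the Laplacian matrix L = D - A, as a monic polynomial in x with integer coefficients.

Reading degrees in the order [a, b, c, d, e, f, g, h, i, j] gives [4, 3, 1, 2, 1, 5, 3, 2, 5, 2]; set D = diag(4, 3, 1, 2, 1, 5, 3, 2, 5, 2) and form L = D - A. L has integer entries, so p(x) = det(xI - L) has integer coefficients. Expanding the determinant yields x^10 - 28x^9 + 329x^8 - 2120x^7 + 8218x^6 - 19788x^5 + 29496x^4 - 26180x^3 + 12536x^2 - 2470x. The constant term is 0 because L is singular (the all-ones vector lies in its kernel).

x^10 - 28x^9 + 329x^8 - 2120x^7 + 8218x^6 - 19788x^5 + 29496x^4 - 26180x^3 + 12536x^2 - 2470x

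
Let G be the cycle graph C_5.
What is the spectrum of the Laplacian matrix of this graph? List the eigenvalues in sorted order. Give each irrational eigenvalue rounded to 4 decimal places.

[0, 1.3820, 1.3820, 3.6180, 3.6180]

The graph has 5 vertices and degree multiset [2, 2, 2, 2, 2]; D is the diagonal matrix of degrees and L = D - A. L is symmetric positive semidefinite, so every eigenvalue is real and nonnegative. The single zero eigenvalue shows the graph is connected. The eigenvalues sum to 10, which equals trace(L) = 2|E|.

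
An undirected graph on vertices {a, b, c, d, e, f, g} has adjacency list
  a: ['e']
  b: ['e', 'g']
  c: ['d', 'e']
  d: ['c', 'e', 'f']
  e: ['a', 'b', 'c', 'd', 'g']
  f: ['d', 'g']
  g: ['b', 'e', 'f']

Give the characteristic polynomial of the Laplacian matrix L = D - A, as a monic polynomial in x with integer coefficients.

x^7 - 18x^6 + 125x^5 - 426x^4 + 747x^3 - 640x^2 + 210x

Each diagonal entry of L is the vertex degree and each off-diagonal entry is -1 where an edge is present, 0 otherwise; in the order [a, b, c, d, e, f, g] the diagonal is [1, 2, 2, 3, 5, 2, 3]. L has integer entries, so p(x) = det(xI - L) has integer coefficients. Expanding the determinant yields x^7 - 18x^6 + 125x^5 - 426x^4 + 747x^3 - 640x^2 + 210x. The constant term is 0 because L is singular (the all-ones vector lies in its kernel). By the matrix-tree theorem the graph has (1/7) * product of the nonzero eigenvalues = 30 spanning trees.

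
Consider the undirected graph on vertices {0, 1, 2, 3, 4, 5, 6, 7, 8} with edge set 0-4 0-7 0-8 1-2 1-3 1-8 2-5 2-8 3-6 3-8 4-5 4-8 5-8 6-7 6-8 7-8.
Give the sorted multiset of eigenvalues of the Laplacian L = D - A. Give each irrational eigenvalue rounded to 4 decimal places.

[0, 1.5858, 1.5858, 3, 3, 4.4142, 4.4142, 5, 9]

Reading degrees in the order [0, 1, 2, 3, 4, 5, 6, 7, 8] gives [3, 3, 3, 3, 3, 3, 3, 3, 8]; set D = diag(3, 3, 3, 3, 3, 3, 3, 3, 8) and form L = D - A. The multiplicity of 0 as a Laplacian eigenvalue equals the number of connected components. By the matrix-tree theorem the graph has (1/9) * product of the nonzero eigenvalues = 2205 spanning trees. The largest eigenvalue, 9, is at most the vertex count 9.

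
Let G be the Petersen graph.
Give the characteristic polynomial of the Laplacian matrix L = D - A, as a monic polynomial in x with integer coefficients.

x^10 - 30x^9 + 390x^8 - 2880x^7 + 13305x^6 - 39882x^5 + 77640x^4 - 94800x^3 + 66000x^2 - 20000x

The graph has 10 vertices and degree multiset [3, 3, 3, 3, 3, 3, 3, 3, 3, 3]; D is the diagonal matrix of degrees and L = D - A. The eigenvalues of L are [0, 2, 2, 2, 2, 2, 5, 5, 5, 5]; the characteristic polynomial is the product of (x - lambda_i), which multiplies out to x^10 - 30x^9 + 390x^8 - 2880x^7 + 13305x^6 - 39882x^5 + 77640x^4 - 94800x^3 + 66000x^2 - 20000x. Since p(0) = det(-L) = 0, x divides p(x). The largest eigenvalue, 5, is at most the vertex count 10.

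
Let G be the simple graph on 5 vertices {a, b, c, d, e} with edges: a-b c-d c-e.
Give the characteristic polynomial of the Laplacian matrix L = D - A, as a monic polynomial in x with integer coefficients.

With the vertex order [a, b, c, d, e], the degrees are [1, 1, 2, 1, 1], giving D = diag(1, 1, 2, 1, 1) and L = D - A. Computing det(xI - L) by cofactor expansion (or equivalently via sum-over-permutations) gives x^5 - 6x^4 + 11x^3 - 6x^2. Since p(0) = det(-L) = 0, x divides p(x). The largest eigenvalue, 3, is at most the vertex count 5. There are 2 zeros in the spectrum, matching the 2 components.

x^5 - 6x^4 + 11x^3 - 6x^2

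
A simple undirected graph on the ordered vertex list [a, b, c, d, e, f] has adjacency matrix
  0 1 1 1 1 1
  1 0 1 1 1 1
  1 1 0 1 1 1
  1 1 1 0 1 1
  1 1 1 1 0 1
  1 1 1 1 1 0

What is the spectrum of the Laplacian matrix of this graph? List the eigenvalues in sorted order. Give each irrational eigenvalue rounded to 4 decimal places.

[0, 6, 6, 6, 6, 6]

With the vertex order [a, b, c, d, e, f], the degrees are [5, 5, 5, 5, 5, 5], giving D = diag(5, 5, 5, 5, 5, 5) and L = D - A. Diagonalising L (or applying a numerical eigensolver to the 6x6 matrix) gives the spectrum above. The single zero eigenvalue shows the graph is connected. There is one zero in the spectrum, matching the 1 component.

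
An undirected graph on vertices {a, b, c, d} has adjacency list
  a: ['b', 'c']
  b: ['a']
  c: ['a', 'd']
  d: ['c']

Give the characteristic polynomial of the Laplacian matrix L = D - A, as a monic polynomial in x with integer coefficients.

x^4 - 6x^3 + 10x^2 - 4x

Each diagonal entry of L is the vertex degree and each off-diagonal entry is -1 where an edge is present, 0 otherwise; in the order [a, b, c, d] the diagonal is [2, 1, 2, 1]. Computing det(xI - L) by cofactor expansion (or equivalently via sum-over-permutations) gives x^4 - 6x^3 + 10x^2 - 4x. The constant term is 0 because L is singular (the all-ones vector lies in its kernel). By the matrix-tree theorem the graph has (1/4) * product of the nonzero eigenvalues = 1 spanning tree. The largest eigenvalue, 3.4142, is at most the vertex count 4.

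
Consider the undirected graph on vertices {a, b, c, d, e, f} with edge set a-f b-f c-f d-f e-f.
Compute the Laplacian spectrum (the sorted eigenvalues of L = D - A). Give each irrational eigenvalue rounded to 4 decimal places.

Reading degrees in the order [a, b, c, d, e, f] gives [1, 1, 1, 1, 1, 5]; set D = diag(1, 1, 1, 1, 1, 5) and form L = D - A. The multiplicity of 0 as a Laplacian eigenvalue equals the number of connected components. The single zero eigenvalue shows the graph is connected.

[0, 1, 1, 1, 1, 6]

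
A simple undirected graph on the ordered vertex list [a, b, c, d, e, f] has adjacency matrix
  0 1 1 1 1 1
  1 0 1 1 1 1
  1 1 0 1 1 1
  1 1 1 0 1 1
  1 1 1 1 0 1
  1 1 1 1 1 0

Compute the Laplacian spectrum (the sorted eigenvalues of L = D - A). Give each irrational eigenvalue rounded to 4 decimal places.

Each diagonal entry of L is the vertex degree and each off-diagonal entry is -1 where an edge is present, 0 otherwise; in the order [a, b, c, d, e, f] the diagonal is [5, 5, 5, 5, 5, 5]. The multiplicity of 0 as a Laplacian eigenvalue equals the number of connected components. The single zero eigenvalue shows the graph is connected. The eigenvalues sum to 30, which equals trace(L) = 2|E|. There is one zero in the spectrum, matching the 1 component.

[0, 6, 6, 6, 6, 6]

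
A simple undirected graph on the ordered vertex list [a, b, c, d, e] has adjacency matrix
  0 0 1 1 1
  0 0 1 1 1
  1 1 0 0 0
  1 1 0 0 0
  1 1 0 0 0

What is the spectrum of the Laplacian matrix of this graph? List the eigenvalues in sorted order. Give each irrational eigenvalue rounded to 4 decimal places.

[0, 2, 2, 3, 5]

With the vertex order [a, b, c, d, e], the degrees are [3, 3, 2, 2, 2], giving D = diag(3, 3, 2, 2, 2) and L = D - A. Since every row of L sums to 0, the all-ones vector is in the kernel and 0 is an eigenvalue. The single zero eigenvalue shows the graph is connected.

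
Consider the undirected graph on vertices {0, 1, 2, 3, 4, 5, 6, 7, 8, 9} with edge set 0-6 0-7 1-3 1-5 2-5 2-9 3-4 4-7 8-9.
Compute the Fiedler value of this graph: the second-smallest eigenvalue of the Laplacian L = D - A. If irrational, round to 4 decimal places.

0.0979

Each diagonal entry of L is the vertex degree and each off-diagonal entry is -1 where an edge is present, 0 otherwise; in the order [0, 1, 2, 3, 4, 5, 6, 7, 8, 9] the diagonal is [2, 2, 2, 2, 2, 2, 1, 2, 1, 2]. The smallest Laplacian eigenvalue is always 0. The next one, lambda_2 = 0.0979, measures how hard the graph is to disconnect: larger values mean better connectivity. The eigenvalues sum to 18, which equals trace(L) = 2|E|.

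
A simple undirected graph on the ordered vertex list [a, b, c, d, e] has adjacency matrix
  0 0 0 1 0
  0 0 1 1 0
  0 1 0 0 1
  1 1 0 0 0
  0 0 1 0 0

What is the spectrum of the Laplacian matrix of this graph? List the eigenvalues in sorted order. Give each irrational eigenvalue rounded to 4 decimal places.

[0, 0.3820, 1.3820, 2.6180, 3.6180]

Each diagonal entry of L is the vertex degree and each off-diagonal entry is -1 where an edge is present, 0 otherwise; in the order [a, b, c, d, e] the diagonal is [1, 2, 2, 2, 1]. The multiplicity of 0 as a Laplacian eigenvalue equals the number of connected components. The single zero eigenvalue shows the graph is connected. By the matrix-tree theorem the graph has (1/5) * product of the nonzero eigenvalues = 1 spanning tree. There is one zero in the spectrum, matching the 1 component.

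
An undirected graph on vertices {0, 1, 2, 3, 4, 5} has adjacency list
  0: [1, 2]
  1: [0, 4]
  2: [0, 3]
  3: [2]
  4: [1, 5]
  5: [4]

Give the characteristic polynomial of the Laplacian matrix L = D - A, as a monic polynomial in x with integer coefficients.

With the vertex order [0, 1, 2, 3, 4, 5], the degrees are [2, 2, 2, 1, 2, 1], giving D = diag(2, 2, 2, 1, 2, 1) and L = D - A. Computing det(xI - L) by cofactor expansion (or equivalently via sum-over-permutations) gives x^6 - 10x^5 + 36x^4 - 56x^3 + 35x^2 - 6x. Since p(0) = det(-L) = 0, x divides p(x). The eigenvalues sum to 10, which equals trace(L) = 2|E|.

x^6 - 10x^5 + 36x^4 - 56x^3 + 35x^2 - 6x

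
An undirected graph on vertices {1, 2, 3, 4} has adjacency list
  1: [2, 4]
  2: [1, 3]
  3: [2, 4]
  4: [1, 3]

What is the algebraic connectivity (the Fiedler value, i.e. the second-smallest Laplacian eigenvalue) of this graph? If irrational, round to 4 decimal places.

Each diagonal entry of L is the vertex degree and each off-diagonal entry is -1 where an edge is present, 0 otherwise; in the order [1, 2, 3, 4] the diagonal is [2, 2, 2, 2]. The sorted Laplacian eigenvalues are [0, 2, 2, 4]; the algebraic connectivity is the second entry, 2. There is one zero in the spectrum, matching the 1 component. The eigenvalues sum to 8, which equals trace(L) = 2|E|.

2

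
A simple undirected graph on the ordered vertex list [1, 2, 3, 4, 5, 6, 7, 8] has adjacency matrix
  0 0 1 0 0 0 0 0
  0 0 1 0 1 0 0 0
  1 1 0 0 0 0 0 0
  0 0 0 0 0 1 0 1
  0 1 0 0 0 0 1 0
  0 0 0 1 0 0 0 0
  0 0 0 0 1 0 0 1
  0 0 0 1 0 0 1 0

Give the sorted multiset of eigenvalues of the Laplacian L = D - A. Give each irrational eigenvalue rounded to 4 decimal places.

[0, 0.1522, 0.5858, 1.2346, 2, 2.7654, 3.4142, 3.8478]

Reading degrees in the order [1, 2, 3, 4, 5, 6, 7, 8] gives [1, 2, 2, 2, 2, 1, 2, 2]; set D = diag(1, 2, 2, 2, 2, 1, 2, 2) and form L = D - A. L is symmetric positive semidefinite, so every eigenvalue is real and nonnegative. The largest eigenvalue, 3.8478, is at most the vertex count 8.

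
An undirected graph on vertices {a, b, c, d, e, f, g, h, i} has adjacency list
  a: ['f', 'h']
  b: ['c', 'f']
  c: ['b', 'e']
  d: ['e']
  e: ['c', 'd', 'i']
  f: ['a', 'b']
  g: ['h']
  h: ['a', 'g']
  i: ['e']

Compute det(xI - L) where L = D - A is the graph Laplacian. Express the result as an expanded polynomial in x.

Reading degrees in the order [a, b, c, d, e, f, g, h, i] gives [2, 2, 2, 1, 3, 2, 1, 2, 1]; set D = diag(2, 2, 2, 1, 3, 2, 1, 2, 1) and form L = D - A. Computing det(xI - L) by cofactor expansion (or equivalently via sum-over-permutations) gives x^9 - 16x^8 + 104x^7 - 354x^6 + 679x^5 - 736x^4 + 427x^3 - 114x^2 + 9x. The constant term is 0 because L is singular (the all-ones vector lies in its kernel). There is one zero in the spectrum, matching the 1 component.

x^9 - 16x^8 + 104x^7 - 354x^6 + 679x^5 - 736x^4 + 427x^3 - 114x^2 + 9x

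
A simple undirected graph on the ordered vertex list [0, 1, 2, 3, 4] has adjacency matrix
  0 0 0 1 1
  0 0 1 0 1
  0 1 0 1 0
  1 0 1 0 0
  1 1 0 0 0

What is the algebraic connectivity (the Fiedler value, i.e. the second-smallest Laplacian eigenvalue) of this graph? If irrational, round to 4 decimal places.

1.3820

Reading degrees in the order [0, 1, 2, 3, 4] gives [2, 2, 2, 2, 2]; set D = diag(2, 2, 2, 2, 2) and form L = D - A. Computing the eigenvalues of L and sorting gives [0, 1.3820, 1.3820, 3.6180, 3.6180]. The Fiedler value lambda_2 = 1.3820 is strictly positive, so the graph is connected. There is one zero in the spectrum, matching the 1 component.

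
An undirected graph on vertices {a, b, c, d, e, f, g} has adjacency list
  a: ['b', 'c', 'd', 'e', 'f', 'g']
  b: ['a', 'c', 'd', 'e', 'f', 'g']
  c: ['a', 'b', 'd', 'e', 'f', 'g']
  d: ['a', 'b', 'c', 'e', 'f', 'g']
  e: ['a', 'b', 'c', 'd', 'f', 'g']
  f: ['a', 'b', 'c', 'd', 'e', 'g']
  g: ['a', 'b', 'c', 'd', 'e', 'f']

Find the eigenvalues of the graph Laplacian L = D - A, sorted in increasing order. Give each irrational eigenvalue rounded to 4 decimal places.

With the vertex order [a, b, c, d, e, f, g], the degrees are [6, 6, 6, 6, 6, 6, 6], giving D = diag(6, 6, 6, 6, 6, 6, 6) and L = D - A. Diagonalising L (or applying a numerical eigensolver to the 7x7 matrix) gives the spectrum above. The eigenvalues sum to 42, which equals trace(L) = 2|E|.

[0, 7, 7, 7, 7, 7, 7]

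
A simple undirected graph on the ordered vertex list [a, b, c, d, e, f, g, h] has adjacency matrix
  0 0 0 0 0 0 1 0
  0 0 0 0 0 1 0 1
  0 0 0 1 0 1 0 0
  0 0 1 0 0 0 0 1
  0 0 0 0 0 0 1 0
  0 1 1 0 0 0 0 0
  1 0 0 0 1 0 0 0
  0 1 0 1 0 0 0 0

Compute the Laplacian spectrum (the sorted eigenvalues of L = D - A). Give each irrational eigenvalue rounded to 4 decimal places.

With the vertex order [a, b, c, d, e, f, g, h], the degrees are [1, 2, 2, 2, 1, 2, 2, 2], giving D = diag(1, 2, 2, 2, 1, 2, 2, 2) and L = D - A. The multiplicity of 0 as a Laplacian eigenvalue equals the number of connected components. The 2 zero eigenvalues correspond to the 2 connected components. There are 2 zeros in the spectrum, matching the 2 components. The largest eigenvalue, 3.6180, is at most the vertex count 8.

[0, 0, 1, 1.3820, 1.3820, 3, 3.6180, 3.6180]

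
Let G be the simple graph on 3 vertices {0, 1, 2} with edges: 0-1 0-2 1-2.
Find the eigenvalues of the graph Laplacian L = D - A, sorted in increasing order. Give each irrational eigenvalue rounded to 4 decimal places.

With the vertex order [0, 1, 2], the degrees are [2, 2, 2], giving D = diag(2, 2, 2) and L = D - A. Since every row of L sums to 0, the all-ones vector is in the kernel and 0 is an eigenvalue. The single zero eigenvalue shows the graph is connected.

[0, 3, 3]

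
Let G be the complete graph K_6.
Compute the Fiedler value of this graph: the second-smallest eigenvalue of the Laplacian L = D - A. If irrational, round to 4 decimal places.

The graph has 6 vertices and degree multiset [5, 5, 5, 5, 5, 5]; D is the diagonal matrix of degrees and L = D - A. Computing the eigenvalues of L and sorting gives [0, 6, 6, 6, 6, 6]. The Fiedler value lambda_2 = 6 is strictly positive, so the graph is connected. By the matrix-tree theorem the graph has (1/6) * product of the nonzero eigenvalues = 1296 spanning trees. The eigenvalues sum to 30, which equals trace(L) = 2|E|.

6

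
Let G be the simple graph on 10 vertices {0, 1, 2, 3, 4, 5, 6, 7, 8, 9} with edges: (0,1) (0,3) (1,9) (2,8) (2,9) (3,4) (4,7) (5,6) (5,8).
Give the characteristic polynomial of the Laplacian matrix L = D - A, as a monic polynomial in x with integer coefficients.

x^10 - 18x^9 + 136x^8 - 560x^7 + 1365x^6 - 2002x^5 + 1716x^4 - 792x^3 + 165x^2 - 10x

Each diagonal entry of L is the vertex degree and each off-diagonal entry is -1 where an edge is present, 0 otherwise; in the order [0, 1, 2, 3, 4, 5, 6, 7, 8, 9] the diagonal is [2, 2, 2, 2, 2, 2, 1, 1, 2, 2]. L has integer entries, so p(x) = det(xI - L) has integer coefficients. Expanding the determinant yields x^10 - 18x^9 + 136x^8 - 560x^7 + 1365x^6 - 2002x^5 + 1716x^4 - 792x^3 + 165x^2 - 10x. The coefficient of x^9 equals -trace(L) = -18, matching the sum of degrees. The largest eigenvalue, 3.9021, is at most the vertex count 10.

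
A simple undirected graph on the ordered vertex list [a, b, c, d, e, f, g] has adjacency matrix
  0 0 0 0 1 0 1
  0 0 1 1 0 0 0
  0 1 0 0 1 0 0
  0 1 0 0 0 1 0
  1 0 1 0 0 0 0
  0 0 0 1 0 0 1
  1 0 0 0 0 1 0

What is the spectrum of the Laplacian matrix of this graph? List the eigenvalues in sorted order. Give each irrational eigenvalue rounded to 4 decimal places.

Each diagonal entry of L is the vertex degree and each off-diagonal entry is -1 where an edge is present, 0 otherwise; in the order [a, b, c, d, e, f, g] the diagonal is [2, 2, 2, 2, 2, 2, 2]. The multiplicity of 0 as a Laplacian eigenvalue equals the number of connected components. There is one zero in the spectrum, matching the 1 component. The largest eigenvalue, 3.8019, is at most the vertex count 7.

[0, 0.7530, 0.7530, 2.4450, 2.4450, 3.8019, 3.8019]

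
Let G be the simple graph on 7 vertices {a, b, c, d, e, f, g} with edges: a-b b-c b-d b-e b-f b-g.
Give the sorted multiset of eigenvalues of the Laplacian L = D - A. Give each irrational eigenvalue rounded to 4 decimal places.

Reading degrees in the order [a, b, c, d, e, f, g] gives [1, 6, 1, 1, 1, 1, 1]; set D = diag(1, 6, 1, 1, 1, 1, 1) and form L = D - A. L is symmetric positive semidefinite, so every eigenvalue is real and nonnegative. By the matrix-tree theorem the graph has (1/7) * product of the nonzero eigenvalues = 1 spanning tree.

[0, 1, 1, 1, 1, 1, 7]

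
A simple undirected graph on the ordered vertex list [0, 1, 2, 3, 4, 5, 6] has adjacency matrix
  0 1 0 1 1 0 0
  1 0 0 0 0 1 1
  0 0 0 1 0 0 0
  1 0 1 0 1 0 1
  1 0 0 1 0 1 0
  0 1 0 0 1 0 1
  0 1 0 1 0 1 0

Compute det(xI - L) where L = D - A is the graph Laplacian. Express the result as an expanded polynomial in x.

Each diagonal entry of L is the vertex degree and each off-diagonal entry is -1 where an edge is present, 0 otherwise; in the order [0, 1, 2, 3, 4, 5, 6] the diagonal is [3, 3, 1, 4, 3, 3, 3]. L has integer entries, so p(x) = det(xI - L) has integer coefficients. Expanding the determinant yields x^7 - 20x^6 + 159x^5 - 638x^4 + 1347x^3 - 1390x^2 + 525x. The constant term is 0 because L is singular (the all-ones vector lies in its kernel). The eigenvalues sum to 20, which equals trace(L) = 2|E|.

x^7 - 20x^6 + 159x^5 - 638x^4 + 1347x^3 - 1390x^2 + 525x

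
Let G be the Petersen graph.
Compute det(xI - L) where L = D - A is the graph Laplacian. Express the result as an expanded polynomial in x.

x^10 - 30x^9 + 390x^8 - 2880x^7 + 13305x^6 - 39882x^5 + 77640x^4 - 94800x^3 + 66000x^2 - 20000x

The graph has 10 vertices and degree multiset [3, 3, 3, 3, 3, 3, 3, 3, 3, 3]; D is the diagonal matrix of degrees and L = D - A. The eigenvalues of L are [0, 2, 2, 2, 2, 2, 5, 5, 5, 5]; the characteristic polynomial is the product of (x - lambda_i), which multiplies out to x^10 - 30x^9 + 390x^8 - 2880x^7 + 13305x^6 - 39882x^5 + 77640x^4 - 94800x^3 + 66000x^2 - 20000x. Since p(0) = det(-L) = 0, x divides p(x). The eigenvalues sum to 30, which equals trace(L) = 2|E|.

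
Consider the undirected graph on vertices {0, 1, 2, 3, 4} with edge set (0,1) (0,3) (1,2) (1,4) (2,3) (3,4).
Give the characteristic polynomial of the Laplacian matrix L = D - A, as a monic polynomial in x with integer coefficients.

x^5 - 12x^4 + 51x^3 - 92x^2 + 60x

With the vertex order [0, 1, 2, 3, 4], the degrees are [2, 3, 2, 3, 2], giving D = diag(2, 3, 2, 3, 2) and L = D - A. The eigenvalues of L are [0, 2, 2, 3, 5]; the characteristic polynomial is the product of (x - lambda_i), which multiplies out to x^5 - 12x^4 + 51x^3 - 92x^2 + 60x. The coefficient of x^4 equals -trace(L) = -12, matching the sum of degrees. There is one zero in the spectrum, matching the 1 component.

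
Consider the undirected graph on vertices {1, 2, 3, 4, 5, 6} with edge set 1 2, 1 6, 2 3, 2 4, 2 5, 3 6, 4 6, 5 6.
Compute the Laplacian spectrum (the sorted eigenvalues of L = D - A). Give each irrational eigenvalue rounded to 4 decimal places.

Reading degrees in the order [1, 2, 3, 4, 5, 6] gives [2, 4, 2, 2, 2, 4]; set D = diag(2, 4, 2, 2, 2, 4) and form L = D - A. L is symmetric positive semidefinite, so every eigenvalue is real and nonnegative. The eigenvalues sum to 16, which equals trace(L) = 2|E|.

[0, 2, 2, 2, 4, 6]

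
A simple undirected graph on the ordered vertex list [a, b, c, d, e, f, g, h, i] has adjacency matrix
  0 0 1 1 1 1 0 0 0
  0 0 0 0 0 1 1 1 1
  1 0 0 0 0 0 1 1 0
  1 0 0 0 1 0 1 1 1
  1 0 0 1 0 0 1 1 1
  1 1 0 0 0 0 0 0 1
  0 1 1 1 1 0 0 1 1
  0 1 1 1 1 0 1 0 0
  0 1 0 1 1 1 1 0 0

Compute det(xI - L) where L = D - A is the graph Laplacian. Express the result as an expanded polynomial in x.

x^9 - 40x^8 + 687x^7 - 6608x^6 + 38875x^5 - 143016x^4 + 320811x^3 - 400626x^2 + 212976x

With the vertex order [a, b, c, d, e, f, g, h, i], the degrees are [4, 4, 3, 5, 5, 3, 6, 5, 5], giving D = diag(4, 4, 3, 5, 5, 3, 6, 5, 5) and L = D - A. Computing det(xI - L) by cofactor expansion (or equivalently via sum-over-permutations) gives x^9 - 40x^8 + 687x^7 - 6608x^6 + 38875x^5 - 143016x^4 + 320811x^3 - 400626x^2 + 212976x. The constant term is 0 because L is singular (the all-ones vector lies in its kernel). By the matrix-tree theorem the graph has (1/9) * product of the nonzero eigenvalues = 23664 spanning trees.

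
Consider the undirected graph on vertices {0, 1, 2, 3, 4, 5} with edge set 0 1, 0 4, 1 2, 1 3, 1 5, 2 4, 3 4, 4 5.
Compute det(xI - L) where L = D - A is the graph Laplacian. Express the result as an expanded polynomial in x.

With the vertex order [0, 1, 2, 3, 4, 5], the degrees are [2, 4, 2, 2, 4, 2], giving D = diag(2, 4, 2, 2, 4, 2) and L = D - A. The eigenvalues of L are [0, 2, 2, 2, 4, 6]; the characteristic polynomial is the product of (x - lambda_i), which multiplies out to x^6 - 16x^5 + 96x^4 - 272x^3 + 368x^2 - 192x. The constant term is 0 because L is singular (the all-ones vector lies in its kernel). There is one zero in the spectrum, matching the 1 component.

x^6 - 16x^5 + 96x^4 - 272x^3 + 368x^2 - 192x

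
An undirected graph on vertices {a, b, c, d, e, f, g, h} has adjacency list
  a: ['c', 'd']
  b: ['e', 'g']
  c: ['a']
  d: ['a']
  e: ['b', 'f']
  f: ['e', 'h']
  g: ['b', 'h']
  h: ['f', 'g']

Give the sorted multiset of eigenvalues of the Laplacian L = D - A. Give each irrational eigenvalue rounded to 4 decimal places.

Reading degrees in the order [a, b, c, d, e, f, g, h] gives [2, 2, 1, 1, 2, 2, 2, 2]; set D = diag(2, 2, 1, 1, 2, 2, 2, 2) and form L = D - A. Diagonalising L (or applying a numerical eigensolver to the 8x8 matrix) gives the spectrum above. The 2 zero eigenvalues correspond to the 2 connected components. The eigenvalues sum to 14, which equals trace(L) = 2|E|. The largest eigenvalue, 3.6180, is at most the vertex count 8.

[0, 0, 1, 1.3820, 1.3820, 3, 3.6180, 3.6180]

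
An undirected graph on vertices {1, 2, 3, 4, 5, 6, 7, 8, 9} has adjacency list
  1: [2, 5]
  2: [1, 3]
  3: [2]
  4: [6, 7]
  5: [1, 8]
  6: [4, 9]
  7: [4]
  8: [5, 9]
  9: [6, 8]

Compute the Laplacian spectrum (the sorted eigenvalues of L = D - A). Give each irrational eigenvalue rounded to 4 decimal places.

With the vertex order [1, 2, 3, 4, 5, 6, 7, 8, 9], the degrees are [2, 2, 1, 2, 2, 2, 1, 2, 2], giving D = diag(2, 2, 1, 2, 2, 2, 1, 2, 2) and L = D - A. The multiplicity of 0 as a Laplacian eigenvalue equals the number of connected components. The single zero eigenvalue shows the graph is connected. There is one zero in the spectrum, matching the 1 component.

[0, 0.1206, 0.4679, 1, 1.6527, 2.3473, 3, 3.5321, 3.8794]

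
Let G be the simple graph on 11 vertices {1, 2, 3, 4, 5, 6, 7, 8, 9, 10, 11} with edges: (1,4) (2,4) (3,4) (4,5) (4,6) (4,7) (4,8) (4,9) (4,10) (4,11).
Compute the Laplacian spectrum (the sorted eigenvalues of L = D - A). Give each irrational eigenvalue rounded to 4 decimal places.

With the vertex order [1, 2, 3, 4, 5, 6, 7, 8, 9, 10, 11], the degrees are [1, 1, 1, 10, 1, 1, 1, 1, 1, 1, 1], giving D = diag(1, 1, 1, 10, 1, 1, 1, 1, 1, 1, 1) and L = D - A. Since every row of L sums to 0, the all-ones vector is in the kernel and 0 is an eigenvalue. The single zero eigenvalue shows the graph is connected. The eigenvalues sum to 20, which equals trace(L) = 2|E|.

[0, 1, 1, 1, 1, 1, 1, 1, 1, 1, 11]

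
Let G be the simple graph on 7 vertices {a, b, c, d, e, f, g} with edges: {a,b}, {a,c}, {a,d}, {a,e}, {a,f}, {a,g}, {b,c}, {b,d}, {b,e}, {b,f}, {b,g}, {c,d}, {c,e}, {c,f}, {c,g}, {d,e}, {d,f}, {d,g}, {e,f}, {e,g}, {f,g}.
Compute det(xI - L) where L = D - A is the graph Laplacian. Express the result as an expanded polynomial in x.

x^7 - 42x^6 + 735x^5 - 6860x^4 + 36015x^3 - 100842x^2 + 117649x

Reading degrees in the order [a, b, c, d, e, f, g] gives [6, 6, 6, 6, 6, 6, 6]; set D = diag(6, 6, 6, 6, 6, 6, 6) and form L = D - A. Computing det(xI - L) by cofactor expansion (or equivalently via sum-over-permutations) gives x^7 - 42x^6 + 735x^5 - 6860x^4 + 36015x^3 - 100842x^2 + 117649x. The coefficient of x^6 equals -trace(L) = -42, matching the sum of degrees. By the matrix-tree theorem the graph has (1/7) * product of the nonzero eigenvalues = 16807 spanning trees. The eigenvalues sum to 42, which equals trace(L) = 2|E|.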